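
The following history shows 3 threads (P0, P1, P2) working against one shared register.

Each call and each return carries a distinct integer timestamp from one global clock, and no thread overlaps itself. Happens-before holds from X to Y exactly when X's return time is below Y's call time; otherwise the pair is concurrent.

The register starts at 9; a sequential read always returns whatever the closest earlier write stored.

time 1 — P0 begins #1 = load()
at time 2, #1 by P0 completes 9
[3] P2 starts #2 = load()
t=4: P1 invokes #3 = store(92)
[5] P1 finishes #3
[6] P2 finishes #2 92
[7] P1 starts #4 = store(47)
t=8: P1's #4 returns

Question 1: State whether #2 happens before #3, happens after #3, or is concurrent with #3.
Answer: concurrent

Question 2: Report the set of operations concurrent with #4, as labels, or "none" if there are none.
Answer: none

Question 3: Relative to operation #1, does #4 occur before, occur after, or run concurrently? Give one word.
Answer: after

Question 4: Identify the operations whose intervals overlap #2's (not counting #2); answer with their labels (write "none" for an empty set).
Answer: #3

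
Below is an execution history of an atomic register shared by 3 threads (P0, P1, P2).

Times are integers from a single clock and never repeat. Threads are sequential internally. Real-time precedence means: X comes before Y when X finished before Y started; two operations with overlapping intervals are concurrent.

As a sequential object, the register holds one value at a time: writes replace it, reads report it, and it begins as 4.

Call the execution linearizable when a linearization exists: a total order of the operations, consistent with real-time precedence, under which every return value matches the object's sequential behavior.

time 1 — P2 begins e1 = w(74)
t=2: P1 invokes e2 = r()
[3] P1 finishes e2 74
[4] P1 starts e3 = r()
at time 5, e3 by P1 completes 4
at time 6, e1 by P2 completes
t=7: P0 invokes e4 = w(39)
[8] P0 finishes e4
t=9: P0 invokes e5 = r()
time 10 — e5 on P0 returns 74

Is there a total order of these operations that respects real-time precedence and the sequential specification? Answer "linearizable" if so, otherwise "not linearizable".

already the first 5 events (up to e3's response at time 5) admit no linearization; the first 4 still do
exhaustive check: the 2 completed atomic register ops admit one real-time order; illegal
no escape via the 1 pending operation (e1): every completion choice fails
one such order, e2, e3 (pending dropped), breaks at step 1 where e2 r() → 74 is illegal

not linearizable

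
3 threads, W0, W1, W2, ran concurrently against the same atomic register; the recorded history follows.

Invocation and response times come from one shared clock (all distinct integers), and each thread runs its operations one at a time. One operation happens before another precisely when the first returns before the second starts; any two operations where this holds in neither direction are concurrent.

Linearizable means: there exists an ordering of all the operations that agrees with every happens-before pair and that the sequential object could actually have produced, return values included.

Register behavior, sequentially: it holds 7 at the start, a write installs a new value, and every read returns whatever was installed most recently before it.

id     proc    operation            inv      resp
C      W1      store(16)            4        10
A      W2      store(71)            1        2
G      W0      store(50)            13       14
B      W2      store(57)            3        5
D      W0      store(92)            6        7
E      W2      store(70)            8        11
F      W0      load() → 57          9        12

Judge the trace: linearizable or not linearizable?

not linearizable

cut after 11 events: linearizable; cut after 12 events (F responds, time 12): not linearizable
every one of the 10 real-time-consistent orders over 6 completed atomic register ops fails the sequential spec
take A, B, C, D, E, F: step 6 already fails, because F load() → 57 cannot occur there
take A, B, C, D, F, E: step 5 already fails, because F load() → 57 cannot occur there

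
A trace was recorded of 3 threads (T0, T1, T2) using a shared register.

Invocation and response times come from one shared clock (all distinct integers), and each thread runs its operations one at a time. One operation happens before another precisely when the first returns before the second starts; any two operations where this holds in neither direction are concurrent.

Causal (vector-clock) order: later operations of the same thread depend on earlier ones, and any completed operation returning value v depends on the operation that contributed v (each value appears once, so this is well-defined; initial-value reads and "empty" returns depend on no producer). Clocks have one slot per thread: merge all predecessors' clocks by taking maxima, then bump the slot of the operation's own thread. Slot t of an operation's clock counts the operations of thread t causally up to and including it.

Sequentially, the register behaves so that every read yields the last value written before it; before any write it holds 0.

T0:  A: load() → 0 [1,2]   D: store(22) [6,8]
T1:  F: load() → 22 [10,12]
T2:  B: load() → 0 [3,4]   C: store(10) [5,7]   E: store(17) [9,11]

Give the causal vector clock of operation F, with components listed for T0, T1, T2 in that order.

B (invocation 3): nothing precedes it; T2's component alone gives (0, 0, 1)
A (invocation 1): nothing precedes it; T0's component alone gives (1, 0, 0)
from VC(B)=(0, 0, 1), C (invoked 5) maxes components and bumps T2 → (0, 0, 2)
from VC(A)=(1, 0, 0), D (invoked 6) maxes components and bumps T0 → (2, 0, 0)
from VC(C)=(0, 0, 2), E (invoked 9) maxes components and bumps T2 → (0, 0, 3)
from VC(D)=(2, 0, 0), F (invoked 10) maxes components and bumps T1 → (2, 1, 0)
target: VC(F) = (2, 1, 0)

(2, 1, 0)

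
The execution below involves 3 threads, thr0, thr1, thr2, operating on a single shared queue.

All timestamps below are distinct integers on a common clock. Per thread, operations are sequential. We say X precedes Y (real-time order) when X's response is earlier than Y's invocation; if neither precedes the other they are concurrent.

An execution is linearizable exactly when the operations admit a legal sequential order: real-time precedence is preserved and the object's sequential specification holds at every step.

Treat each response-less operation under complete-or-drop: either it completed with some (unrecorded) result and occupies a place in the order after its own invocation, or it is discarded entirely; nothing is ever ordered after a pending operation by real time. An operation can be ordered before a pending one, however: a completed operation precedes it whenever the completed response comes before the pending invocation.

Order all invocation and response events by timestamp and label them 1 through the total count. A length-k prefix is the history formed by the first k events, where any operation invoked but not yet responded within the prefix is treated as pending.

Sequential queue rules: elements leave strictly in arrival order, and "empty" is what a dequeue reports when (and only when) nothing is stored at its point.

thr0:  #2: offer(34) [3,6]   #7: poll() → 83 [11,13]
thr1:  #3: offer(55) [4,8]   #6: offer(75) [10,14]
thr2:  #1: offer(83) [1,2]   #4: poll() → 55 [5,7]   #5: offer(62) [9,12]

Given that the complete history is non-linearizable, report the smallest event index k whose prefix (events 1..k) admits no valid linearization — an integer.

a valid linearization of events 1..6 exists, for instance #1, #2:
step 1: #1 offer(83) — queue <83>
step 2: #2 offer(34) — queue <83,34>
adding event 7 (#4 responds at 7) leaves no legal real-time order
no escape via the 1 pending operation (#3): every completion choice fails
sample order #1, #2, #4 (pending dropped) stalls at step 3 — #4 poll() → 55 has no legal effect
sample order #1, #4, #2 (pending dropped) stalls at step 2 — #4 poll() → 55 has no legal effect

7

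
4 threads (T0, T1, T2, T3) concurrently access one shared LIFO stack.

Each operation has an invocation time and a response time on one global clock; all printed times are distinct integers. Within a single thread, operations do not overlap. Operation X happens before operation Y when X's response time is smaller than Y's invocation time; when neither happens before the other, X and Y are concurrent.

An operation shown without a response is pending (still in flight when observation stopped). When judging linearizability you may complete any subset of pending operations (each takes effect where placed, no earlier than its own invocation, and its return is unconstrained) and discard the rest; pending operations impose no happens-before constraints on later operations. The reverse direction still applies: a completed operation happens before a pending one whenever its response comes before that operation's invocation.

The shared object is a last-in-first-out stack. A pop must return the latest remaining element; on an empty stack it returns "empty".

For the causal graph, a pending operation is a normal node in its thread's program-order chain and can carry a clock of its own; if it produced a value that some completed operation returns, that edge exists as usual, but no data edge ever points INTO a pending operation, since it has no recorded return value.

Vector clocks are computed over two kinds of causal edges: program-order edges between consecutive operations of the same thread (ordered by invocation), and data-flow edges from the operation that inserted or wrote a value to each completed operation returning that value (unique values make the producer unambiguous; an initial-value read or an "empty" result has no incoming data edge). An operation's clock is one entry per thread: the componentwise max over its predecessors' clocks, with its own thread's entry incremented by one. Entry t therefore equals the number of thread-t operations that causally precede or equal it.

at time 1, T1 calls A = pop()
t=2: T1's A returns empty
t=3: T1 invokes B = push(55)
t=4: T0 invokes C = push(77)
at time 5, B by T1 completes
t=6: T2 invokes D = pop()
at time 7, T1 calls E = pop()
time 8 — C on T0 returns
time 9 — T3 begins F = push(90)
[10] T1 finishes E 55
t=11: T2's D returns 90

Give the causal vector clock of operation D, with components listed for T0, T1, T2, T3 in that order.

no predecessors for F (invoked 9): T3 increments from zero → (0, 0, 0, 1)
no predecessors for A (invoked 1): T1 increments from zero → (0, 1, 0, 0)
no predecessors for C (invoked 4): T0 increments from zero → (1, 0, 0, 0)
from VC(F)=(0, 0, 0, 1), D (invoked 6) maxes components and bumps T2 → (0, 0, 1, 1)
from VC(A)=(0, 1, 0, 0), B (invoked 3) maxes components and bumps T1 → (0, 2, 0, 0)
from VC(B)=(0, 2, 0, 0), E (invoked 7) maxes components and bumps T1 → (0, 3, 0, 0)
target: VC(D) = (0, 0, 1, 1)

(0, 0, 1, 1)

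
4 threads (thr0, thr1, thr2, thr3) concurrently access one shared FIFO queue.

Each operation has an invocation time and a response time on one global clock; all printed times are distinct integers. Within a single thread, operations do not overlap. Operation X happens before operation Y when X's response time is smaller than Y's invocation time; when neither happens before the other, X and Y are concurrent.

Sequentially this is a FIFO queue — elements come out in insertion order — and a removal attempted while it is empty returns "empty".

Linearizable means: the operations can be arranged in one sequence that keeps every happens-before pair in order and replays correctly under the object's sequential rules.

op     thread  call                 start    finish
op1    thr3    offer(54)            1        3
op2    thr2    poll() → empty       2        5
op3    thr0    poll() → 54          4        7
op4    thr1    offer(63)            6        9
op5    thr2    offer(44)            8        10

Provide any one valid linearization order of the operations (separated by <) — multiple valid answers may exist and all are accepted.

1. op1 offer(54), leaving queue <54>
2. op3 poll() → 54, leaving queue <>
3. op2 poll() → empty, leaving queue <>
4. op4 offer(63), leaving queue <63>
5. op5 offer(44), leaving queue <63,44>

op1 < op3 < op2 < op4 < op5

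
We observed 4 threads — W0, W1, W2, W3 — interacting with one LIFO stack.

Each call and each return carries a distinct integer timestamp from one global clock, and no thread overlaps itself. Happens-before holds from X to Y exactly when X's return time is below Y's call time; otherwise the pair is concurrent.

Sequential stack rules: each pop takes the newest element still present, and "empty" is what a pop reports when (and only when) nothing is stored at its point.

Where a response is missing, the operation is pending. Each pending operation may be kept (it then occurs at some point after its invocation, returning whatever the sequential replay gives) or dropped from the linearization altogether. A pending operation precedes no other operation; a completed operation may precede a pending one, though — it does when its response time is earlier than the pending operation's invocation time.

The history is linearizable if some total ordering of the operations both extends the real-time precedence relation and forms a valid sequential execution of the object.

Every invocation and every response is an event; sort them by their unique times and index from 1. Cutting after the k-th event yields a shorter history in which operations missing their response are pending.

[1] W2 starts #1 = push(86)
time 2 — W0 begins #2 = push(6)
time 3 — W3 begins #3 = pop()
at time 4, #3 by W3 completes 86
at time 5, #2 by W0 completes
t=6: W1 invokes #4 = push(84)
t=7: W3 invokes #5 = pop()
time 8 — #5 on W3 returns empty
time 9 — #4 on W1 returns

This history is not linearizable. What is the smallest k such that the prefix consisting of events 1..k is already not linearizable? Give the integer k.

8

one valid order for events 1..7 is #1, #3, #2:
after step 1 (#1 push(86) (pending, included)): stack <86>
after step 2 (#3 pop() → 86): stack <>
after step 3 (#2 push(6)): stack <6>
include event 8 — #5 responding at 8 — and every candidate order breaks
include/drop combinations of the 2 pending operations (#1, #4) were all tried; none helps
e.g. #2, #3, #5 (pending dropped): illegal at step 2, since #3 pop() → 86 cannot apply there
e.g. #3, #2, #5 (pending dropped): illegal at step 1, since #3 pop() → 86 cannot apply there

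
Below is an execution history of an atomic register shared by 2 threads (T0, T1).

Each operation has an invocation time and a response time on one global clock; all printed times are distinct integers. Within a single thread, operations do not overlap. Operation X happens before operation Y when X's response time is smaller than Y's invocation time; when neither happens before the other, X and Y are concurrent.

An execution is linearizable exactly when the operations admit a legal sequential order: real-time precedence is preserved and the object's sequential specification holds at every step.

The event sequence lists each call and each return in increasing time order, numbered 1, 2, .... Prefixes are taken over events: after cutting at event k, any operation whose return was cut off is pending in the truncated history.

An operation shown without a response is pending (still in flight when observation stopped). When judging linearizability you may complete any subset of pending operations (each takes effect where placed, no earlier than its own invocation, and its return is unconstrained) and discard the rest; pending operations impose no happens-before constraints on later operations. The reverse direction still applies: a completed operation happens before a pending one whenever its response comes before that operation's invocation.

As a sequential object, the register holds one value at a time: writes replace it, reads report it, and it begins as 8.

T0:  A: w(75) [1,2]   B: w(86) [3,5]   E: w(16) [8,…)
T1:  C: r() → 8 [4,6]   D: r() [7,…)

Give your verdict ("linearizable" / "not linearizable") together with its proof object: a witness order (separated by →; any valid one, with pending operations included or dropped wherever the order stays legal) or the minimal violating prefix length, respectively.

not linearizable — minimal violating prefix: 6 events

prefix check: 1..5 passes, 1..6 fails once C's time-6 response joins
no legal order exists: 2 real-time-consistent candidates over 3 completed atomic register operations, all rejected
e.g. A, B, C: illegal at step 3, since C r() → 8 cannot apply there
e.g. A, C, B: illegal at step 2, since C r() → 8 cannot apply there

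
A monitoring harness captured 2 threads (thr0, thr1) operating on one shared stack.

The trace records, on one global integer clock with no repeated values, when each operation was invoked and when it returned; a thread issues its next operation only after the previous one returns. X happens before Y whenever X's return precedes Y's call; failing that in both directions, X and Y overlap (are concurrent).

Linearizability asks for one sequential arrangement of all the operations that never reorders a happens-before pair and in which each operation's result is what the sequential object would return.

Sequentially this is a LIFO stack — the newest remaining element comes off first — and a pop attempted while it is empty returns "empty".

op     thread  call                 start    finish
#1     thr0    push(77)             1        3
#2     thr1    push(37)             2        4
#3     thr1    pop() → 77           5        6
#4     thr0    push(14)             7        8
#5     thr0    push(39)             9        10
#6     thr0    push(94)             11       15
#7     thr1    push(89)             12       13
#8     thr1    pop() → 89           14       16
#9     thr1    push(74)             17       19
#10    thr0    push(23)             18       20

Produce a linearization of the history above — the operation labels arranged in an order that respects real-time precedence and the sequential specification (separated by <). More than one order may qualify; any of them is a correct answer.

#2 < #1 < #3 < #4 < #5 < #6 < #7 < #8 < #9 < #10

after step 1 (#2 push(37)): stack <37>
after step 2 (#1 push(77)): stack <37,77>
after step 3 (#3 pop() → 77): stack <37>
after step 4 (#4 push(14)): stack <37,14>
after step 5 (#5 push(39)): stack <37,14,39>
after step 6 (#6 push(94)): stack <37,14,39,94>
after step 7 (#7 push(89)): stack <37,14,39,94,89>
after step 8 (#8 pop() → 89): stack <37,14,39,94>
after step 9 (#9 push(74)): stack <37,14,39,94,74>
after step 10 (#10 push(23)): stack <37,14,39,94,74,23>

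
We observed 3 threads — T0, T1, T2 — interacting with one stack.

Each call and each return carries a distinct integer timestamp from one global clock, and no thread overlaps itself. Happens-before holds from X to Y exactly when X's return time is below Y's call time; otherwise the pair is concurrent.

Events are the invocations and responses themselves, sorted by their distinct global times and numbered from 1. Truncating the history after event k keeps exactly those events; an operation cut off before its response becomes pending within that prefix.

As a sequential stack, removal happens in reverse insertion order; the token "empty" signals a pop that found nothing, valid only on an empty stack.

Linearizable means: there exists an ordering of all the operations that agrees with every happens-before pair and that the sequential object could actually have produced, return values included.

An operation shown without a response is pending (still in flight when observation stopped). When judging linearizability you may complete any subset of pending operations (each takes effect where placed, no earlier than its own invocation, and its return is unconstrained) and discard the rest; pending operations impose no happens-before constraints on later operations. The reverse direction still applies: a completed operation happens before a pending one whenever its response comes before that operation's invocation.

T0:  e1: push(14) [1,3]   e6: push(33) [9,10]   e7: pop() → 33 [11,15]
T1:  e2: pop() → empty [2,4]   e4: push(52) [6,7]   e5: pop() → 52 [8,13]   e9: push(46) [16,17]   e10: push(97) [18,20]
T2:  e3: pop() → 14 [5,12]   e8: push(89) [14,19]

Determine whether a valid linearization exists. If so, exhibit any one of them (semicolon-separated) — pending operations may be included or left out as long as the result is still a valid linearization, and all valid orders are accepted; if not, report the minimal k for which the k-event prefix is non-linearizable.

1. e2 pop() → empty, leaving stack <>
2. e1 push(14), leaving stack <14>
3. e3 pop() → 14, leaving stack <>
4. e4 push(52), leaving stack <52>
5. e5 pop() → 52, leaving stack <>
6. e6 push(33), leaving stack <33>
7. e7 pop() → 33, leaving stack <>
8. e8 push(89), leaving stack <89>
9. e9 push(46), leaving stack <89,46>
10. e10 push(97), leaving stack <89,46,97>

linearizable — witness: e2; e1; e3; e4; e5; e6; e7; e8; e9; e10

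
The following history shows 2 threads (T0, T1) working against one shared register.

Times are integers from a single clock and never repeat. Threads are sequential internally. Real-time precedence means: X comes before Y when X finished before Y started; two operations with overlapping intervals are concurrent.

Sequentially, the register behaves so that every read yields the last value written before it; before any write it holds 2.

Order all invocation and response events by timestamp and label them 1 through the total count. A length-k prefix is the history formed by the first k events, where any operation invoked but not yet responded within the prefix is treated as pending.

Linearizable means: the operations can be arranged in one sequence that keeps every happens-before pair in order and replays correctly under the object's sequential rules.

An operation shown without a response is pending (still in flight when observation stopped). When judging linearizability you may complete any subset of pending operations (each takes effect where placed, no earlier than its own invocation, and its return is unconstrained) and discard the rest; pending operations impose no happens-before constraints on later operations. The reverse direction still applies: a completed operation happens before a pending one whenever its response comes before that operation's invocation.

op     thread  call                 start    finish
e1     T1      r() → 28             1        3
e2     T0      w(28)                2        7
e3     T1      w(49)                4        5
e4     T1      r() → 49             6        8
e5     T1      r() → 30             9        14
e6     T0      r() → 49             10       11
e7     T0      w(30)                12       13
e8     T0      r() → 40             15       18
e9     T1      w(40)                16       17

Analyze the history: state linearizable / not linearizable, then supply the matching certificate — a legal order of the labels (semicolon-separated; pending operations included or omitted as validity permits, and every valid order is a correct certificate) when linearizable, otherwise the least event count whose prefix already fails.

linearizable — witness: e2; e1; e3; e4; e6; e7; e5; e9; e8

after step 1 (e2 w(28)): value 28
after step 2 (e1 r() → 28): value 28
after step 3 (e3 w(49)): value 49
after step 4 (e4 r() → 49): value 49
after step 5 (e6 r() → 49): value 49
after step 6 (e7 w(30)): value 30
after step 7 (e5 r() → 30): value 30
after step 8 (e9 w(40)): value 40
after step 9 (e8 r() → 40): value 40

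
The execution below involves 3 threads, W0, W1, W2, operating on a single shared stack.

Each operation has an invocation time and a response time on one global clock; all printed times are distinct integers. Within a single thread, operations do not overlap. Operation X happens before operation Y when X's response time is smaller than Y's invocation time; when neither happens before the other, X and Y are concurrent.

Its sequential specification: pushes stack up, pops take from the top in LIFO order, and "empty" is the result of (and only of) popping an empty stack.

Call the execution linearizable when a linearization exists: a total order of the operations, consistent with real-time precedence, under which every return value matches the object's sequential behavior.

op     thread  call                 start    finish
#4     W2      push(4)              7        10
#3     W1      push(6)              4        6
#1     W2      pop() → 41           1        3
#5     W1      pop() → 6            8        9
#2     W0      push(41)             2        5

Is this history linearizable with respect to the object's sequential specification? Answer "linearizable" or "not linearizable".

one valid linearization: #2, #1, #3, #5, #4
after step 1 (#2 push(41)): stack <41>
after step 2 (#1 pop() → 41): stack <>
after step 3 (#3 push(6)): stack <6>
after step 4 (#5 pop() → 6): stack <>
after step 5 (#4 push(4)): stack <4>

linearizable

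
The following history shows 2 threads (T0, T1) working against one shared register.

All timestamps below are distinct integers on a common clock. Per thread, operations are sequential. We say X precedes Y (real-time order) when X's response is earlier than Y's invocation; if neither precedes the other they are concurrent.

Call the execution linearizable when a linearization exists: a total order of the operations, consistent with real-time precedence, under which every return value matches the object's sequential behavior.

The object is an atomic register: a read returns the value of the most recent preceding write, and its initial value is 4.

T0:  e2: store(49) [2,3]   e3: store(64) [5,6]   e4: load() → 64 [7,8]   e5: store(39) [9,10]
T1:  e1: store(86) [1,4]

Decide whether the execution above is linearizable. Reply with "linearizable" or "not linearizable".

a witness: e1, e2, e3, e4, e5
1. e1 store(86), leaving value 86
2. e2 store(49), leaving value 49
3. e3 store(64), leaving value 64
4. e4 load() → 64, leaving value 64
5. e5 store(39), leaving value 39

linearizable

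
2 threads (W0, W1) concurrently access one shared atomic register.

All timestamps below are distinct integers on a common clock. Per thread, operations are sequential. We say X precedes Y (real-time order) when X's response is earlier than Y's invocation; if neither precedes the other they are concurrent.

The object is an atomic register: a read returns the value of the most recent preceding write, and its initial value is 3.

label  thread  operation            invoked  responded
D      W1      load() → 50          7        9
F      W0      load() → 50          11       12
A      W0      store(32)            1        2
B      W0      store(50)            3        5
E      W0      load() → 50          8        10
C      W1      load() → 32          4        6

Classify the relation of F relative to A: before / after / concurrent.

F spans [11,12], A spans [1,2]
resp(A)=2 < inv(F)=11

after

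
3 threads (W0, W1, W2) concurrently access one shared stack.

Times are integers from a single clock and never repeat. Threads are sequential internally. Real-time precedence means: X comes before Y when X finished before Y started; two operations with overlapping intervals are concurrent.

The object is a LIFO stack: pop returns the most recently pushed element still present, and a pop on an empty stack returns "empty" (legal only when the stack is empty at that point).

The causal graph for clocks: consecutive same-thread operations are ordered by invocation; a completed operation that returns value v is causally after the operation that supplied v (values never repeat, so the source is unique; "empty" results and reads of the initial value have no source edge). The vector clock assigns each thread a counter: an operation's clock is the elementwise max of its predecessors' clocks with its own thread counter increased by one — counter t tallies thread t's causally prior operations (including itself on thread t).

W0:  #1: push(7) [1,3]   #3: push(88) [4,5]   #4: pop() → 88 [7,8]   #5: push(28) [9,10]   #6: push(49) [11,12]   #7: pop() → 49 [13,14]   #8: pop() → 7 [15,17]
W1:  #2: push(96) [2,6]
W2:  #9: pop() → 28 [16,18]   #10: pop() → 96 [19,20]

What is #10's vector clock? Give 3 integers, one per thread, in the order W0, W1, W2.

(4, 1, 2)

invoked at 2, #2 has no predecessors; its own W1 bump gives (0, 1, 0)
invoked at 1, #1 has no predecessors; its own W0 bump gives (1, 0, 0)
VC(#3, invoked at 4): max of VC(#1)=(1, 0, 0), then +1 on thread W0 → (2, 0, 0)
VC(#4, invoked at 7): max of VC(#3)=(2, 0, 0), then +1 on thread W0 → (3, 0, 0)
VC(#5, invoked at 9): max of VC(#4)=(3, 0, 0), then +1 on thread W0 → (4, 0, 0)
VC(#9, invoked at 16): max of VC(#5)=(4, 0, 0), then +1 on thread W2 → (4, 0, 1)
VC(#6, invoked at 11): max of VC(#5)=(4, 0, 0), then +1 on thread W0 → (5, 0, 0)
VC(#7, invoked at 13): max of VC(#6)=(5, 0, 0), then +1 on thread W0 → (6, 0, 0)
VC(#10, invoked at 19): max of VC(#2)=(0, 1, 0), VC(#9)=(4, 0, 1), then +1 on thread W2 → (4, 1, 2)
VC(#8, invoked at 15): max of VC(#1)=(1, 0, 0), VC(#7)=(6, 0, 0), then +1 on thread W0 → (7, 0, 0)
target: VC(#10) = (4, 1, 2)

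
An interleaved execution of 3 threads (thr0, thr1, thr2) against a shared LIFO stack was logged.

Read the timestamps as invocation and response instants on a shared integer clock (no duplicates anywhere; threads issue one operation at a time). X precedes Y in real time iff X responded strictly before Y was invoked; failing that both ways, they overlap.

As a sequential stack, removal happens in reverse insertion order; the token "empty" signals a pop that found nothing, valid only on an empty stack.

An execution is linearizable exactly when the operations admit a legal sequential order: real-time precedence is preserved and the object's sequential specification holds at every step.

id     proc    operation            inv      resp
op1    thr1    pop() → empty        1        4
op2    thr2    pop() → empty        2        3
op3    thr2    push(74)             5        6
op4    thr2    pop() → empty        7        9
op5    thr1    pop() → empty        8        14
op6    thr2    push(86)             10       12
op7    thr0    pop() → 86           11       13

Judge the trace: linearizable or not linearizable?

through event 13 a valid linearization exists; event 14 (op5 responding at time 14) ends that
no legal order exists: 16 real-time-consistent candidates over 7 completed LIFO stack operations, all rejected
sample order op1, op2, op3, op4, op5, op6, op7 stalls at step 4 — op4 pop() → empty has no legal effect
sample order op1, op2, op3, op4, op5, op7, op6 stalls at step 4 — op4 pop() → empty has no legal effect

not linearizable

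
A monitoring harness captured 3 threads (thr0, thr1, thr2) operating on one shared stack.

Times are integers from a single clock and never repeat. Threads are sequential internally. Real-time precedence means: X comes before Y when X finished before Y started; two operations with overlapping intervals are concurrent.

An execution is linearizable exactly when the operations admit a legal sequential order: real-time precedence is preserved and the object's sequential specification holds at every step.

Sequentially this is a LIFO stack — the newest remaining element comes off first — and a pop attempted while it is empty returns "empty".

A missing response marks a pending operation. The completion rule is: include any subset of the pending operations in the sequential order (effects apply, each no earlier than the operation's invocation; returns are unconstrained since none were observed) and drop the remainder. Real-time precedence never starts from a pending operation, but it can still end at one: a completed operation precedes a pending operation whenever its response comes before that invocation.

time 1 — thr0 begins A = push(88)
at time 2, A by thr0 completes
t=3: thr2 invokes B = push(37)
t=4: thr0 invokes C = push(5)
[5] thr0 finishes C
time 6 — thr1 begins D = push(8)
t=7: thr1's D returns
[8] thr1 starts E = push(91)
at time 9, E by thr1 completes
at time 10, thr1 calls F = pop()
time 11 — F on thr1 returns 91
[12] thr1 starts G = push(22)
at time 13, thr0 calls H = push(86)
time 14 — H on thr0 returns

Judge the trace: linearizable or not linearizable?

linearizable

witness order: A, B, C, D, E, F, G, H
1. A push(88), leaving stack <88>
2. B push(37) (pending, included), leaving stack <88,37>
3. C push(5), leaving stack <88,37,5>
4. D push(8), leaving stack <88,37,5,8>
5. E push(91), leaving stack <88,37,5,8,91>
6. F pop() → 91, leaving stack <88,37,5,8>
7. G push(22) (pending, included), leaving stack <88,37,5,8,22>
8. H push(86), leaving stack <88,37,5,8,22,86>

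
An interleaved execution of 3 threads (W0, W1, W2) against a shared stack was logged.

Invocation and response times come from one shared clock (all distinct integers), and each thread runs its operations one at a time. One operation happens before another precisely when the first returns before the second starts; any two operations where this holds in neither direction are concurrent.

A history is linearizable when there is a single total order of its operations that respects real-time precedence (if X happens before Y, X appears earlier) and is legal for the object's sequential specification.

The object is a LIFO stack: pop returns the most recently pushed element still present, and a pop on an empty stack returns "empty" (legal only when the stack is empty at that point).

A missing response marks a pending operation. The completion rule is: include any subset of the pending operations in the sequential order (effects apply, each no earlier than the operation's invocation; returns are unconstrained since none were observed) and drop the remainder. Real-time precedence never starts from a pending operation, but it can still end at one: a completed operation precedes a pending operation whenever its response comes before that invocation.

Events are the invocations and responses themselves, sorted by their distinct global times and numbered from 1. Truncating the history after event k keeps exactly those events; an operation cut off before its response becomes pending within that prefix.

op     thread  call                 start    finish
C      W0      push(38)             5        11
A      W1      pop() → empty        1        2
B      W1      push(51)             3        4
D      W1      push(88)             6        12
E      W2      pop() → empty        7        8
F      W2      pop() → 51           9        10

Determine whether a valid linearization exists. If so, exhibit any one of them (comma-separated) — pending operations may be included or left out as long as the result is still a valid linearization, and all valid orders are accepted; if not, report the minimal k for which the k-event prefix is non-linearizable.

the violation lands at event 8, E's response at time 8: events 1..7 linearize, events 1..8 do not
exhaustive check: the 3 completed stack ops admit one real-time order; illegal
completion choices over the 2 pending operations (C, D) were checked; none helps
e.g. A, B, E (pending dropped): illegal at step 3, since E pop() → empty cannot apply there

not linearizable — minimal violating prefix: 8 events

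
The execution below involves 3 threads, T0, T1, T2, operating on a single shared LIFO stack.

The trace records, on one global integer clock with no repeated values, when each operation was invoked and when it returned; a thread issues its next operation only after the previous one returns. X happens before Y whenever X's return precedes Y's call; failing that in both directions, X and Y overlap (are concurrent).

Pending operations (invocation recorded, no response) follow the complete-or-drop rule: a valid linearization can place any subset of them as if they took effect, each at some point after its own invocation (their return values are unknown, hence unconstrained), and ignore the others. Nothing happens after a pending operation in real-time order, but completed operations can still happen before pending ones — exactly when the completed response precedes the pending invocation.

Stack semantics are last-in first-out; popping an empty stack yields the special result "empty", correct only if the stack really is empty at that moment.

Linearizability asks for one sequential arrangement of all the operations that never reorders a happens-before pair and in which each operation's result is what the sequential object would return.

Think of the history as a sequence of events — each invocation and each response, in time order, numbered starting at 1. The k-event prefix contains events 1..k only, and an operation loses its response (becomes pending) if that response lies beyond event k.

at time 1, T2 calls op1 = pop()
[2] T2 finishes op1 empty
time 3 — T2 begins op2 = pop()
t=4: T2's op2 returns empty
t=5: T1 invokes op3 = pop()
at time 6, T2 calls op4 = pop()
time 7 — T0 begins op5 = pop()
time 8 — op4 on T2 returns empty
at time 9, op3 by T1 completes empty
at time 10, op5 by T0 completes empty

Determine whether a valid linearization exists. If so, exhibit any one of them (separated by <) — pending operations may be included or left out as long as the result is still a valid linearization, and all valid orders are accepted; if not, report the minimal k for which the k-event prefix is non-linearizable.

linearizable — witness: op1 < op2 < op3 < op4 < op5

after step 1 (op1 pop() → empty): stack <>
after step 2 (op2 pop() → empty): stack <>
after step 3 (op3 pop() → empty): stack <>
after step 4 (op4 pop() → empty): stack <>
after step 5 (op5 pop() → empty): stack <>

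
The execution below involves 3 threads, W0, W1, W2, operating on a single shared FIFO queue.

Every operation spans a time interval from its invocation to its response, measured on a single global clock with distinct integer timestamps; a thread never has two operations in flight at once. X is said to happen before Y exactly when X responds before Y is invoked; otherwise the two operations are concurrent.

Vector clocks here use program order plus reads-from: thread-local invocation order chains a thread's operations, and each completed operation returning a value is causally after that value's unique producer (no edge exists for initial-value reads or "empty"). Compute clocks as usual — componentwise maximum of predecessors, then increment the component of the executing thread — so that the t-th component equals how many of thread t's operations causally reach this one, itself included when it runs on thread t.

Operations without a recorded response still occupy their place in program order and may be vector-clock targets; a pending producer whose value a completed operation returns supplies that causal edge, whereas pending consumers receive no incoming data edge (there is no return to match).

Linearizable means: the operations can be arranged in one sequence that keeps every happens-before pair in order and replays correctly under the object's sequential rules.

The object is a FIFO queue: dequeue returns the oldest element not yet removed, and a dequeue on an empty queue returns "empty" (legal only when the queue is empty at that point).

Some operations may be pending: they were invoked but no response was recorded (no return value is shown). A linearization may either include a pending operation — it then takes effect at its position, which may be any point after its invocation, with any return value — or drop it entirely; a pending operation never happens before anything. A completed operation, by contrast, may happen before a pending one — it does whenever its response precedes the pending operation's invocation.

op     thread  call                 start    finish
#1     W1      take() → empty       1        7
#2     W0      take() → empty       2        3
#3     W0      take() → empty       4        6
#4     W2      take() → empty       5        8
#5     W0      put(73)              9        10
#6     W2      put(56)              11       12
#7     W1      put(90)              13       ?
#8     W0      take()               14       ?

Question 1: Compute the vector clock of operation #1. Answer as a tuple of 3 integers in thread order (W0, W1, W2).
Answer: (0, 1, 0)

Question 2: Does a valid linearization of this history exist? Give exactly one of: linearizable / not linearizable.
linearizable

witness order: #1, #2, #3, #4, #5, #6
after step 1 (#1 take() → empty): queue <>
after step 2 (#2 take() → empty): queue <>
after step 3 (#3 take() → empty): queue <>
after step 4 (#4 take() → empty): queue <>
after step 5 (#5 put(73)): queue <73>
after step 6 (#6 put(56)): queue <73,56>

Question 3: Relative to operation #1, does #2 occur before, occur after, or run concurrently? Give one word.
Answer: concurrent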